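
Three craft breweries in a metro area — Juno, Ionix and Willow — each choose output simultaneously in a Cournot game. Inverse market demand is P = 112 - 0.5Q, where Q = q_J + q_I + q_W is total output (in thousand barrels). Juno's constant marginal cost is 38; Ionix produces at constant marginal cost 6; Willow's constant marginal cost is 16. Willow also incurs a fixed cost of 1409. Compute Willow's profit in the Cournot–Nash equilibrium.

49

Juno's profit: π_J = (112 - 0.5Q)q_J - (38q_J). Setting ∂π_J/∂q_J = 0: 74 - q_J - (1/2)(q_I + q_W) = 0.
Ionix's profit: π_I = (112 - 0.5Q)q_I - (6q_I). Setting ∂π_I/∂q_I = 0: 106 - q_I - (1/2)(q_J + q_W) = 0.
Willow's first-order condition: 96 - q_W - (1/2)(q_J + q_I) = 0.
Adding the 3 conditions: 276 − Q − Q = 0, i.e. Q = 138.
Back-substituting: q_J = (74 − 69)/(1/2) = 10, q_I = (106 − 69)/(1/2) = 74, q_W = (96 − 69)/(1/2) = 54.
Price P = 112 - (1/2)·138 = 43.
Willow's profit: (43 - 16)·54 - 1409 = 49.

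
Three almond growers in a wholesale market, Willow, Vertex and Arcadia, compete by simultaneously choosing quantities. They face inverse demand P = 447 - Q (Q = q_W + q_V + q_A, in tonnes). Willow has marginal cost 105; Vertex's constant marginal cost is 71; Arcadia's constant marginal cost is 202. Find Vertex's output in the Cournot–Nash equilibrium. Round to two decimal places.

135.25

Willow's profit: π_W = (447 - Q)q_W - (105q_W). Setting ∂π_W/∂q_W = 0: 342 - 2q_W - (q_V + q_A) = 0.
Vertex's first-order condition: 376 - 2q_V - (q_W + q_A) = 0.
Arcadia's first-order condition: 245 - 2q_A - (q_W + q_V) = 0.
Summing all 3 equations gives 963 − 4Q = 0, hence Q = 963/4.
Back-substituting: q_W = (342 − 963/4) = 405/4, q_V = (376 − 963/4) = 541/4, q_A = (245 − 963/4) = 17/4.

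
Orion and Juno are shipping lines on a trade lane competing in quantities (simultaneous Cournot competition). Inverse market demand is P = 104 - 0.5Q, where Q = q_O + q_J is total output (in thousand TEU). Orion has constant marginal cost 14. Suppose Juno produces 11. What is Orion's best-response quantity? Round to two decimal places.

84.50

With the rival's output fixed at 11, Orion's profit is π_O = (104 - (1/2)·11 - (1/2)q_O)q_O - (14q_O) = (197/2 - (1/2)q_O)q_O - (14q_O).
∂π_O/∂q_O = 169/2 - q_O = 0, so q_O = 169/2.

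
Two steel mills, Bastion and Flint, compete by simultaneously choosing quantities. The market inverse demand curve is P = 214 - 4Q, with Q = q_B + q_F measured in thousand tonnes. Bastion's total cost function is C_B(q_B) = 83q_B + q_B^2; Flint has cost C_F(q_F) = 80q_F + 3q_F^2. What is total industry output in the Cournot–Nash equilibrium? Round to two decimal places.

Bastion's profit: π_B = (214 - 4Q)q_B - (83q_B + q_B²). Setting ∂π_B/∂q_B = 0: 131 - 10q_B - 4(q_F) = 0.
Flint's profit: π_F = (214 - 4Q)q_F - (80q_F + 3q_F²). Setting ∂π_F/∂q_F = 0: 134 - 14q_F - 4(q_B) = 0.
Rearranging gives the reaction functions q_B = (131 - 4q_F)/10 and q_F = (134 - 4q_B)/14.
Substituting one into the other gives q_B = 649/62 and q_F = 204/31.
Total output Q = 649/62 + 204/31 = 1057/62.

17.05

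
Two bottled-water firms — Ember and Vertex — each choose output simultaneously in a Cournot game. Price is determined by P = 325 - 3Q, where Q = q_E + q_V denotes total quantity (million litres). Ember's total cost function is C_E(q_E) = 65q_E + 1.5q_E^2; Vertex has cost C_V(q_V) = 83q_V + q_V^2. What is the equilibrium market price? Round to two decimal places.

Ember's profit: π_E = (325 - 3Q)q_E - (65q_E + (3/2)q_E²). Setting ∂π_E/∂q_E = 0: 260 - 9q_E - 3(q_V) = 0.
Vertex's profit: π_V = (325 - 3Q)q_V - (83q_V + q_V²). Setting ∂π_V/∂q_V = 0: 242 - 8q_V - 3(q_E) = 0.
So q_E = (260 - 3q_V)/9 and q_V = (242 - 3q_E)/8.
Substituting one into the other gives q_E = 1354/63 and q_V = 466/21.
Total output Q = 43.6825, so price P = 325 - 3·43.6825 = 193.9524.

193.95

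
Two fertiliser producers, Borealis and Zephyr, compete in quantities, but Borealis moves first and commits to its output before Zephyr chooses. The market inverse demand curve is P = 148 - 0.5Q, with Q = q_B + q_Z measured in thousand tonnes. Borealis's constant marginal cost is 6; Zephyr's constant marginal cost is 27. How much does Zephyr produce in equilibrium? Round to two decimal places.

Solve by backward induction. Given q_B, the follower Zephyr maximises π_Z = (148 - (1/2)q_B - (1/2)q_Z)q_Z - 27q_Z.
Follower FOC: 121 - (1/2)q_B - q_Z = 0, so q_Z(q_B) = (121 - (1/2)q_B).
Borealis substitutes q_Z(q_B) into its own profit: π_B = q_B(148 - (1/2)q_B - (121 - (1/2)q_B)/2) - 6q_B = (175/2 - (1/4)q_B)q_B - 6q_B.
Maximising: ∂π_B/∂q_B = 163/2 - (1/2)q_B = 0, giving q_B = 163.
Then q_Z = (121 - (1/2)·163) = 79/2.

39.50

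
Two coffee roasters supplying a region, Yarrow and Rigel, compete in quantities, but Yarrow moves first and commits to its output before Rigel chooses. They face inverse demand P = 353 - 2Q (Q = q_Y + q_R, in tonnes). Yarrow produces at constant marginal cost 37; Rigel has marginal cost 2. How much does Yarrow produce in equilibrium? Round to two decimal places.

70.25

Solve by backward induction. Given q_Y, the follower Rigel maximises π_R = (353 - 2q_Y - 2q_R)q_R - 2q_R.
Setting the follower's marginal profit to zero, 351 - 2q_Y - 4q_R = 0, i.e. q_R = (351 - 2q_Y)/4.
Yarrow substitutes q_R(q_Y) into its own profit: π_Y = q_Y(353 - 2q_Y - (351 - 2q_Y)/2) - 37q_Y = (355/2 - q_Y)q_Y - 37q_Y.
The leader's first-order condition 281/2 - 2q_Y = 0 yields q_Y = 281/4.
Then q_R = (351 - 2·(281/4))/4 = 421/8.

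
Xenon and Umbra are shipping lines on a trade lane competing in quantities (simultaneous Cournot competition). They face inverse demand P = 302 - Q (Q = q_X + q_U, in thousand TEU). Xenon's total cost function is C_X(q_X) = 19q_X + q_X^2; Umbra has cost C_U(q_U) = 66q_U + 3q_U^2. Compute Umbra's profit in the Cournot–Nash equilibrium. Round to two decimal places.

1818.61

Xenon's profit: π_X = (302 - Q)q_X - (19q_X + q_X²). Setting ∂π_X/∂q_X = 0: 283 - 4q_X - (q_U) = 0.
Umbra's first-order condition: 236 - 8q_U - (q_X) = 0.
Rearranging gives the reaction functions q_X = (283 - q_U)/4 and q_U = (236 - q_X)/8.
Substituting one into the other gives q_X = 65.4194 and q_U = 661/31.
Price P = 302 - 86.7419 = 215.2581.
Umbra's profit: 215.2581·(661/31) - 66·(661/31) - 3(661/31)² = 1818.6098.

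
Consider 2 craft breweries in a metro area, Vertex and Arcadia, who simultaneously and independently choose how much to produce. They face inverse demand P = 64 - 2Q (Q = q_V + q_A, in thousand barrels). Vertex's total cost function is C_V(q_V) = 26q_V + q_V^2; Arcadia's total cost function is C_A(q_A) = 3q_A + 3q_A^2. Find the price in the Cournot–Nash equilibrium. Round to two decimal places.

Vertex's profit: π_V = (64 - 2Q)q_V - (26q_V + q_V²). Setting ∂π_V/∂q_V = 0: 38 - 6q_V - 2(q_A) = 0.
Arcadia's profit: π_A = (64 - 2Q)q_A - (3q_A + 3q_A²). Setting ∂π_A/∂q_A = 0: 61 - 10q_A - 2(q_V) = 0.
Best responses: q_V = (38 - 2q_A)/6, q_A = (61 - 2q_V)/10.
Substituting one into the other gives q_V = 129/28 and q_A = 145/28.
Total output Q = 137/14, so price P = 64 - 2·(137/14) = 311/7.

44.43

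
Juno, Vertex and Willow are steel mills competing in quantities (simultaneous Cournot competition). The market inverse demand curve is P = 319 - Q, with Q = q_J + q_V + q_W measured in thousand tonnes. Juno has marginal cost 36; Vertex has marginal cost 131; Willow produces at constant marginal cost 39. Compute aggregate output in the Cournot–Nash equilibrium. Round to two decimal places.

Juno's profit: π_J = (319 - Q)q_J - (36q_J). Setting ∂π_J/∂q_J = 0: 283 - 2q_J - (q_V + q_W) = 0.
Vertex's profit: π_V = (319 - Q)q_V - (131q_V). Setting ∂π_V/∂q_V = 0: 188 - 2q_V - (q_J + q_W) = 0.
Willow's profit: π_W = (319 - Q)q_W - (39q_W). Setting ∂π_W/∂q_W = 0: 280 - 2q_W - (q_J + q_V) = 0.
Summing all 3 equations gives 751 − 4Q = 0, hence Q = 751/4.
Back-substituting: q_J = (283 − 751/4) = 381/4, q_V = (188 − 751/4) = 1/4, q_W = (280 − 751/4) = 369/4.
Total output Q = 381/4 + 1/4 + 369/4 = 751/4.

187.75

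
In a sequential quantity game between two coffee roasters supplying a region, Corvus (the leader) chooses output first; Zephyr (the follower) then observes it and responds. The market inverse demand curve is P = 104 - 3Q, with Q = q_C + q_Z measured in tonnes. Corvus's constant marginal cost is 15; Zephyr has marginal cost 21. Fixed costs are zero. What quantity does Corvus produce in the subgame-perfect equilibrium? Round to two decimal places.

15.83

Solve by backward induction. Given q_C, the follower Zephyr maximises π_Z = (104 - 3q_C - 3q_Z)q_Z - 21q_Z.
∂π_Z/∂q_Z = 83 - 3q_C - 6q_Z = 0 gives the reaction function q_Z = (83 - 3q_C)/6.
Corvus substitutes q_Z(q_C) into its own profit: π_C = q_C(104 - 3q_C - (83 - 3q_C)/2) - 15q_C = (125/2 - (3/2)q_C)q_C - 15q_C.
Leader FOC: 95/2 - 3q_C = 0, so q_C = 95/6.
Then q_Z = (83 - 3·(95/6))/6 = 71/12.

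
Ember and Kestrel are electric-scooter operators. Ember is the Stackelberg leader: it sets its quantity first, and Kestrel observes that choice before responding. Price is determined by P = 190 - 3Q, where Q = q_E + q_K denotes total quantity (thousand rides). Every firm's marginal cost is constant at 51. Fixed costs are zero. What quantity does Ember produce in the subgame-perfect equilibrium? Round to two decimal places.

23.17

Solve by backward induction. Given q_E, the follower Kestrel maximises π_K = (190 - 3q_E - 3q_K)q_K - 51q_K.
Setting the follower's marginal profit to zero, 139 - 3q_E - 6q_K = 0, i.e. q_K = (139 - 3q_E)/6.
Ember substitutes q_K(q_E) into its own profit: π_E = q_E(190 - 3q_E - (139 - 3q_E)/2) - 51q_E = (241/2 - (3/2)q_E)q_E - 51q_E.
The leader's first-order condition 139/2 - 3q_E = 0 yields q_E = 139/6.
Then q_K = (139 - 3·(139/6))/6 = 139/12.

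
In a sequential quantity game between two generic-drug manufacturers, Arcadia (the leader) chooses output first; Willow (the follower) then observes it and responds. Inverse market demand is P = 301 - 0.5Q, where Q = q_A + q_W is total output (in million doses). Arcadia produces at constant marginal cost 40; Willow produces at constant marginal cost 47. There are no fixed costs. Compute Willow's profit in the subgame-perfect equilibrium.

7200

The follower Willow best-responds to any q_A: π_W = (301 - 0.5Q)q_W - 47q_W.
Follower FOC: 254 - (1/2)q_A - q_W = 0, so q_W(q_A) = (254 - (1/2)q_A).
The leader anticipates this reaction. Substituting into P = 301 - 0.5Q gives P = 174 - (1/4)q_A, so π_A = (174 - (1/4)q_A)q_A - 40q_A.
Leader FOC: 134 - (1/2)q_A = 0, so q_A = 268.
Then q_W = (254 - (1/2)·268) = 120.
Price P = 301 - (1/2)·388 = 107.
Willow's profit: (107 - 47)·120 = 7200.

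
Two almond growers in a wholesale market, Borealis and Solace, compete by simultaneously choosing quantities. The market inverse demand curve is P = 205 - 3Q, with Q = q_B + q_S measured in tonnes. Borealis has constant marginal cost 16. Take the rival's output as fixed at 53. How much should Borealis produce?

5

With the rival's output fixed at 53, Borealis's profit is π_B = (205 - 3·53 - 3q_B)q_B - (16q_B) = (46 - 3q_B)q_B - (16q_B).
∂π_B/∂q_B = 30 - 6q_B = 0, so q_B = 5.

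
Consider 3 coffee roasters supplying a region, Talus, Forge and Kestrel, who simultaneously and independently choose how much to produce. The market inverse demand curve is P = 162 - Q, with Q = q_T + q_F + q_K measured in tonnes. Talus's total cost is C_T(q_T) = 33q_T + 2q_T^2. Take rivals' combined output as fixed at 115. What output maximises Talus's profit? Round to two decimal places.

2.33

With rivals' combined output fixed at 115, Talus's profit is π_T = (162 - 115 - q_T)q_T - (33q_T + 2q_T²) = (47 - q_T)q_T - (33q_T + 2q_T²).
∂π_T/∂q_T = 14 - 6q_T = 0, so q_T = 7/3.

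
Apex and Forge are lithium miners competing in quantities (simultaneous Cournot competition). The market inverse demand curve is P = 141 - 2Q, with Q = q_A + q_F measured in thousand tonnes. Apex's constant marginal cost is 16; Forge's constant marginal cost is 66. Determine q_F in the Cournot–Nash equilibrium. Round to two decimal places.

Apex's profit: π_A = (141 - 2Q)q_A - (16q_A). Setting ∂π_A/∂q_A = 0: 125 - 4q_A - 2(q_F) = 0.
Forge's profit: π_F = (141 - 2Q)q_F - (66q_F). Setting ∂π_F/∂q_F = 0: 75 - 4q_F - 2(q_A) = 0.
So q_A = (125 - 2q_F)/4 and q_F = (75 - 2q_A)/4.
Substituting one into the other gives q_A = 175/6 and q_F = 25/6.

4.17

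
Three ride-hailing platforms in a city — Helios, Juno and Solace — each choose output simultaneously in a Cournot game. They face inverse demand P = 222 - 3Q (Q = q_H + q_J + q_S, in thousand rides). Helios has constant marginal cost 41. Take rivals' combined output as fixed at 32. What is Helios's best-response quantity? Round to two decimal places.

With rivals' combined output fixed at 32, Helios's profit is π_H = (222 - 3·32 - 3q_H)q_H - (41q_H) = (126 - 3q_H)q_H - (41q_H).
∂π_H/∂q_H = 85 - 6q_H = 0, so q_H = 85/6.

14.17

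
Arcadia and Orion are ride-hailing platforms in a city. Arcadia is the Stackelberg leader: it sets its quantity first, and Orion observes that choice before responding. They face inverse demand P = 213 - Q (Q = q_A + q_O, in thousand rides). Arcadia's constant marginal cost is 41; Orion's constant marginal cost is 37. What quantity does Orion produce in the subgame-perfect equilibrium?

46

Solve by backward induction. Given q_A, the follower Orion maximises π_O = (213 - q_A - q_O)q_O - 37q_O.
Setting the follower's marginal profit to zero, 176 - q_A - 2q_O = 0, i.e. q_O = (176 - q_A)/2.
The leader anticipates this reaction. Substituting into P = 213 - Q gives P = 125 - (1/2)q_A, so π_A = (125 - (1/2)q_A)q_A - 41q_A.
The leader's first-order condition 84 - q_A = 0 yields q_A = 84.
Then q_O = (176 - 84)/2 = 46.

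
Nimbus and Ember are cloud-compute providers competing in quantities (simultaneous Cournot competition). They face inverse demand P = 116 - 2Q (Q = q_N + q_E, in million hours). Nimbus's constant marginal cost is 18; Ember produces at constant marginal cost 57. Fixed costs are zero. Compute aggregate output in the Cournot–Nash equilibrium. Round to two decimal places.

26.17

Nimbus's profit: π_N = (116 - 2Q)q_N - (18q_N). Setting ∂π_N/∂q_N = 0: 98 - 4q_N - 2(q_E) = 0.
Ember's first-order condition: 59 - 4q_E - 2(q_N) = 0.
Best responses: q_N = (98 - 2q_E)/4, q_E = (59 - 2q_N)/4.
Substituting one into the other gives q_N = 137/6 and q_E = 10/3.
Total output Q = 137/6 + 10/3 = 157/6.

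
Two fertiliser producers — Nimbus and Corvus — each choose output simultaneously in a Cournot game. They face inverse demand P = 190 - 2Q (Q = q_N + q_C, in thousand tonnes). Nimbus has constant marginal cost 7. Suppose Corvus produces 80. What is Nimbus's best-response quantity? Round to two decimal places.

With the rival's output fixed at 80, Nimbus's profit is π_N = (190 - 2·80 - 2q_N)q_N - (7q_N) = (30 - 2q_N)q_N - (7q_N).
∂π_N/∂q_N = 23 - 4q_N = 0, so q_N = 23/4.

5.75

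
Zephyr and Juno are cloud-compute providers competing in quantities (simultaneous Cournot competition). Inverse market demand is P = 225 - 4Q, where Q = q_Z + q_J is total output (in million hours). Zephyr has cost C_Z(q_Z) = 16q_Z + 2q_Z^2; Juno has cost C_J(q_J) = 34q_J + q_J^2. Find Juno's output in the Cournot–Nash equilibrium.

14

Zephyr's profit: π_Z = (225 - 4Q)q_Z - (16q_Z + 2q_Z²). Setting ∂π_Z/∂q_Z = 0: 209 - 12q_Z - 4(q_J) = 0.
Juno's first-order condition: 191 - 10q_J - 4(q_Z) = 0.
So q_Z = (209 - 4q_J)/12 and q_J = (191 - 4q_Z)/10.
Solving the pair: q_Z = 51/4, q_J = 14.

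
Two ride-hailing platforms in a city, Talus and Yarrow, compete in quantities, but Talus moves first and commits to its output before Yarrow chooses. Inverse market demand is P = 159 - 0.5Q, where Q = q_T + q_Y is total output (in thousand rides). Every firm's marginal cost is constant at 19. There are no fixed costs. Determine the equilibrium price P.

Solve by backward induction. Given q_T, the follower Yarrow maximises π_Y = (159 - (1/2)q_T - (1/2)q_Y)q_Y - 19q_Y.
Follower FOC: 140 - (1/2)q_T - q_Y = 0, so q_Y(q_T) = (140 - (1/2)q_T).
Talus substitutes q_Y(q_T) into its own profit: π_T = q_T(159 - (1/2)q_T - (140 - (1/2)q_T)/2) - 19q_T = (89 - (1/4)q_T)q_T - 19q_T.
The leader's first-order condition 70 - (1/2)q_T = 0 yields q_T = 140.
Then q_Y = (140 - (1/2)·140) = 70.
Total output Q = 210, so price P = 159 - (1/2)·210 = 54.

54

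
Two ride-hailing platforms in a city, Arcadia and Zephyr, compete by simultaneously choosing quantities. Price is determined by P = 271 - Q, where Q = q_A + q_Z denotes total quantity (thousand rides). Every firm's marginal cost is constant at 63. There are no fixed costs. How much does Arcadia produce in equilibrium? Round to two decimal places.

A representative firm's profit is π_i = q_i(271 - Q) - 63q_i.
Setting ∂π_i/∂q_i = 0 with rivals' quantities fixed: 208 - 2q_i - q_j = 0.
With identical firms every q_j equals q_i, so q_j = q_i and 208 = 3q_i, giving q_i = 208/3.

69.33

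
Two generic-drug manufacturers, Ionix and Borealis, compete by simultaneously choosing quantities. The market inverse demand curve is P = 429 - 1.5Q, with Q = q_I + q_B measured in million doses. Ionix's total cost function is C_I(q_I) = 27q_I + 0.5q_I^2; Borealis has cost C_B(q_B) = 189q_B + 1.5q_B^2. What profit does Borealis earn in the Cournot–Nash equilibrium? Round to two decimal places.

Ionix's profit: π_I = (429 - 1.5Q)q_I - (27q_I + (1/2)q_I²). Setting ∂π_I/∂q_I = 0: 402 - 4q_I - (3/2)(q_B) = 0.
Borealis's profit: π_B = (429 - 1.5Q)q_B - (189q_B + (3/2)q_B²). Setting ∂π_B/∂q_B = 0: 240 - 6q_B - (3/2)(q_I) = 0.
Best responses: q_I = (402 - (3/2)q_B)/4, q_B = (240 - (3/2)q_I)/6.
Substituting one into the other gives q_I = 94.3448 and q_B = 476/29.
Price P = 429 - (3/2)·110.7586 = 262.8621.
Borealis's profit: 262.8621·(476/29) - 189·(476/29) - (3/2)(476/29)² = 808.2378.

808.24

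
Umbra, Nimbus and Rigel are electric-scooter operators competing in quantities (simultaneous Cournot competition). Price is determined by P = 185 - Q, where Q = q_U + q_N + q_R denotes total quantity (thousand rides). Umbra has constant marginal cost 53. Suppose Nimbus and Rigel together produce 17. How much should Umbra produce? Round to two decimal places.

57.50

With rivals' combined output fixed at 17, Umbra's profit is π_U = (185 - 17 - q_U)q_U - (53q_U) = (168 - q_U)q_U - (53q_U).
∂π_U/∂q_U = 115 - 2q_U = 0, so q_U = 115/2.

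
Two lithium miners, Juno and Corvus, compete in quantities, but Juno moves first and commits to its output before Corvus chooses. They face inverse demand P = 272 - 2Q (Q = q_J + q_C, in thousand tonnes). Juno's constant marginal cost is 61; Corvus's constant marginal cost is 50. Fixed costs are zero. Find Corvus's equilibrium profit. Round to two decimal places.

Solve by backward induction. Given q_J, the follower Corvus maximises π_C = (272 - 2q_J - 2q_C)q_C - 50q_C.
Setting the follower's marginal profit to zero, 222 - 2q_J - 4q_C = 0, i.e. q_C = (222 - 2q_J)/4.
The leader anticipates this reaction. Substituting into P = 272 - 2Q gives P = 161 - q_J, so π_J = (161 - q_J)q_J - 61q_J.
Leader FOC: 100 - 2q_J = 0, so q_J = 50.
Then q_C = (222 - 2·50)/4 = 61/2.
Price P = 272 - 2·(161/2) = 111.
Corvus's profit: (111 - 50)·(61/2) = 1860.5000.

1860.50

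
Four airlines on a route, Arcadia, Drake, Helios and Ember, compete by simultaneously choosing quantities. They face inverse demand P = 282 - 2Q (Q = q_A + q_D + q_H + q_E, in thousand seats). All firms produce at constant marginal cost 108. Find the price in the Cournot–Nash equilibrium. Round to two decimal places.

142.80

Each firm earns π_i = (282 - 2Q)q_i - 108q_i.
Setting ∂π_i/∂q_i = 0 with rivals' quantities fixed: 174 - 4q_i - 2·Σ_{j≠i} q_j = 0.
By symmetry each firm produces the same amount; substituting Σ_{j≠i} q_j = 3q_i yields q_i = 174/10 = 87/5.
Total output Q = 348/5, so price P = 282 - 2·(348/5) = 714/5.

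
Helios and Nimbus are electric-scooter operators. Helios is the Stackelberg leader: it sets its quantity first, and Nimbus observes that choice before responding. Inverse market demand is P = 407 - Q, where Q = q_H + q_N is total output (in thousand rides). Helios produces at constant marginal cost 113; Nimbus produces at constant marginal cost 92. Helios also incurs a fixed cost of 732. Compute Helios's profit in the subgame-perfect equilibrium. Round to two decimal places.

Solve by backward induction. Given q_H, the follower Nimbus maximises π_N = (407 - q_H - q_N)q_N - 92q_N.
Setting the follower's marginal profit to zero, 315 - q_H - 2q_N = 0, i.e. q_N = (315 - q_H)/2.
Helios substitutes q_N(q_H) into its own profit: π_H = q_H(407 - q_H - (315 - q_H)/2) - 113q_H = (499/2 - (1/2)q_H)q_H - 113q_H.
Leader FOC: 273/2 - q_H = 0, so q_H = 273/2.
Then q_N = (315 - 273/2)/2 = 357/4.
Price P = 407 - 903/4 = 725/4.
Helios's profit: (725/4 - 113)·(273/2) - 732 = 8584.1250.

8584.13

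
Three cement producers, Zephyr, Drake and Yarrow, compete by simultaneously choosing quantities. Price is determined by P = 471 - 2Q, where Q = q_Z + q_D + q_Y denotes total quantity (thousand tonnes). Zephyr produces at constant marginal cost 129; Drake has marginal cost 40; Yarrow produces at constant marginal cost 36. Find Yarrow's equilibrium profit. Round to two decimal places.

Zephyr's profit: π_Z = (471 - 2Q)q_Z - (129q_Z). Setting ∂π_Z/∂q_Z = 0: 342 - 4q_Z - 2(q_D + q_Y) = 0.
Drake's profit: π_D = (471 - 2Q)q_D - (40q_D). Setting ∂π_D/∂q_D = 0: 431 - 4q_D - 2(q_Z + q_Y) = 0.
Yarrow's first-order condition: 435 - 4q_Y - 2(q_Z + q_D) = 0.
Summing all 3 equations gives 1208 − 8Q = 0, hence Q = 151.
Back-substituting: q_Z = (342 − 302)/2 = 20, q_D = (431 − 302)/2 = 129/2, q_Y = (435 − 302)/2 = 133/2.
Price P = 471 - 2·151 = 169.
Yarrow's profit: (169 - 36)·(133/2) = 8844.5000.

8844.50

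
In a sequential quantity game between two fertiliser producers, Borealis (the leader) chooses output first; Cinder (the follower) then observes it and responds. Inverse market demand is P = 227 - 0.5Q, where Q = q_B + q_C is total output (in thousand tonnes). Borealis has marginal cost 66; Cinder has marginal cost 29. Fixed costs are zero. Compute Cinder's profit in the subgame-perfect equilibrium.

9248

Solve by backward induction. Given q_B, the follower Cinder maximises π_C = (227 - (1/2)q_B - (1/2)q_C)q_C - 29q_C.
Setting the follower's marginal profit to zero, 198 - (1/2)q_B - q_C = 0, i.e. q_C = (198 - (1/2)q_B).
The leader anticipates this reaction. Substituting into P = 227 - 0.5Q gives P = 128 - (1/4)q_B, so π_B = (128 - (1/4)q_B)q_B - 66q_B.
Leader FOC: 62 - (1/2)q_B = 0, so q_B = 124.
Then q_C = (198 - (1/2)·124) = 136.
Price P = 227 - (1/2)·260 = 97.
Cinder's profit: (97 - 29)·136 = 9248.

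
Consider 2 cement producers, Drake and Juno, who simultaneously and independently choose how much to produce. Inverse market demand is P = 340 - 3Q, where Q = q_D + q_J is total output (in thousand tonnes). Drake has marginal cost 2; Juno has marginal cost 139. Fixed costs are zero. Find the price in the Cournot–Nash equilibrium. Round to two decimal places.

Drake's profit: π_D = (340 - 3Q)q_D - (2q_D). Setting ∂π_D/∂q_D = 0: 338 - 6q_D - 3(q_J) = 0.
Juno's profit: π_J = (340 - 3Q)q_J - (139q_J). Setting ∂π_J/∂q_J = 0: 201 - 6q_J - 3(q_D) = 0.
Rearranging gives the reaction functions q_D = (338 - 3q_J)/6 and q_J = (201 - 3q_D)/6.
Solving the pair: q_D = 475/9, q_J = 64/9.
Total output Q = 539/9, so price P = 340 - 3·(539/9) = 481/3.

160.33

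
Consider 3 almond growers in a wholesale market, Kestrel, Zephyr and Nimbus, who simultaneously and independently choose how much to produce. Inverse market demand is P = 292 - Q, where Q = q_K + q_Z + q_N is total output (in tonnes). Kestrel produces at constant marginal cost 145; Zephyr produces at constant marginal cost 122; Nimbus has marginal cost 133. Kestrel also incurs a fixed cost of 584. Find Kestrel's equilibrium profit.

200

Kestrel's profit: π_K = (292 - Q)q_K - (145q_K). Setting ∂π_K/∂q_K = 0: 147 - 2q_K - (q_Z + q_N) = 0.
Zephyr's profit: π_Z = (292 - Q)q_Z - (122q_Z). Setting ∂π_Z/∂q_Z = 0: 170 - 2q_Z - (q_K + q_N) = 0.
Nimbus's first-order condition: 159 - 2q_N - (q_K + q_Z) = 0.
Adding the 3 first-order conditions: 476 − 4Q = 0, so Q = 119.
Back-substituting: q_K = (147 − 119) = 28, q_Z = (170 − 119) = 51, q_N = (159 − 119) = 40.
Price P = 292 - 119 = 173.
Kestrel's profit: (173 - 145)·28 - 584 = 200.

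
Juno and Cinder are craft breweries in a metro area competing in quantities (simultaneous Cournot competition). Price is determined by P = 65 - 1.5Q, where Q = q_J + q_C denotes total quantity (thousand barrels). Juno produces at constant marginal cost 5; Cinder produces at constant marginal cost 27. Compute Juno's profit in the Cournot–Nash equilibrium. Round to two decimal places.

498.07

Juno's profit: π_J = (65 - 1.5Q)q_J - (5q_J). Setting ∂π_J/∂q_J = 0: 60 - 3q_J - (3/2)(q_C) = 0.
Cinder's profit: π_C = (65 - 1.5Q)q_C - (27q_C). Setting ∂π_C/∂q_C = 0: 38 - 3q_C - (3/2)(q_J) = 0.
Best responses: q_J = (60 - (3/2)q_C)/3, q_C = (38 - (3/2)q_J)/3.
Substituting one into the other gives q_J = 164/9 and q_C = 32/9.
Price P = 65 - (3/2)·(196/9) = 97/3.
Juno's profit: (97/3 - 5)·(164/9) = 498.0741.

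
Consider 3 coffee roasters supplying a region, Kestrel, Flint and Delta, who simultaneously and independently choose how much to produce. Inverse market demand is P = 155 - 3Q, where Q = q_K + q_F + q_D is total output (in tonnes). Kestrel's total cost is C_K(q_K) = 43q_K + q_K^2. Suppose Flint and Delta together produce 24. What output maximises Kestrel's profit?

5

With rivals' combined output fixed at 24, Kestrel's profit is π_K = (155 - 3·24 - 3q_K)q_K - (43q_K + q_K²) = (83 - 3q_K)q_K - (43q_K + q_K²).
∂π_K/∂q_K = 40 - 8q_K = 0, so q_K = 5.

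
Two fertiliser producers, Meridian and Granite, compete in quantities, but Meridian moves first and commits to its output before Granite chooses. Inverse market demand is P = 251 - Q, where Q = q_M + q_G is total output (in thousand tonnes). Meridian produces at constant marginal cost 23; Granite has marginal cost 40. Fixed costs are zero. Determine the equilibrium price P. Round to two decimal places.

84.25

Solve by backward induction. Given q_M, the follower Granite maximises π_G = (251 - q_M - q_G)q_G - 40q_G.
Setting the follower's marginal profit to zero, 211 - q_M - 2q_G = 0, i.e. q_G = (211 - q_M)/2.
Meridian substitutes q_G(q_M) into its own profit: π_M = q_M(251 - q_M - (211 - q_M)/2) - 23q_M = (291/2 - (1/2)q_M)q_M - 23q_M.
Leader FOC: 245/2 - q_M = 0, so q_M = 245/2.
Then q_G = (211 - 245/2)/2 = 177/4.
Total output Q = 667/4, so price P = 251 - 667/4 = 337/4.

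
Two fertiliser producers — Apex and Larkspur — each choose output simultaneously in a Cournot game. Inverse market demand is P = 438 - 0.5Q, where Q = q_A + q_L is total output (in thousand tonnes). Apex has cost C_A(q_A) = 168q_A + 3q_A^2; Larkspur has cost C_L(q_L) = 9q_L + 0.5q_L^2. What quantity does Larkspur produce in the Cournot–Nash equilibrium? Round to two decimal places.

Apex's profit: π_A = (438 - 0.5Q)q_A - (168q_A + 3q_A²). Setting ∂π_A/∂q_A = 0: 270 - 7q_A - (1/2)(q_L) = 0.
Larkspur's profit: π_L = (438 - 0.5Q)q_L - (9q_L + (1/2)q_L²). Setting ∂π_L/∂q_L = 0: 429 - 2q_L - (1/2)(q_A) = 0.
Rearranging gives the reaction functions q_A = (270 - (1/2)q_L)/7 and q_L = (429 - (1/2)q_A)/2.
Solving the pair: q_A = 1302/55, q_L = 208.5818.

208.58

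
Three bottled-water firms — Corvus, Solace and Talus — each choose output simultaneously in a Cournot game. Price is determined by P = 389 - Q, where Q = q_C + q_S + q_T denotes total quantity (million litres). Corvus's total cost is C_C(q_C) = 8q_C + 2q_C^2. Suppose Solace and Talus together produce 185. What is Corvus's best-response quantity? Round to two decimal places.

32.67

With rivals' combined output fixed at 185, Corvus's profit is π_C = (389 - 185 - q_C)q_C - (8q_C + 2q_C²) = (204 - q_C)q_C - (8q_C + 2q_C²).
∂π_C/∂q_C = 196 - 6q_C = 0, so q_C = 98/3.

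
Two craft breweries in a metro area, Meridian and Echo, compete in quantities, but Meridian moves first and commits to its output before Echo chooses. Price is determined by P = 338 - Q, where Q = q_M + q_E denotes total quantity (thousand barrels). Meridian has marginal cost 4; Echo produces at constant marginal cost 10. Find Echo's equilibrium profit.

The follower Echo best-responds to any q_M: π_E = (338 - Q)q_E - 10q_E.
Setting the follower's marginal profit to zero, 328 - q_M - 2q_E = 0, i.e. q_E = (328 - q_M)/2.
Meridian substitutes q_E(q_M) into its own profit: π_M = q_M(338 - q_M - (328 - q_M)/2) - 4q_M = (174 - (1/2)q_M)q_M - 4q_M.
Maximising: ∂π_M/∂q_M = 170 - q_M = 0, giving q_M = 170.
Then q_E = (328 - 170)/2 = 79.
Price P = 338 - 249 = 89.
Echo's profit: (89 - 10)·79 = 6241.

6241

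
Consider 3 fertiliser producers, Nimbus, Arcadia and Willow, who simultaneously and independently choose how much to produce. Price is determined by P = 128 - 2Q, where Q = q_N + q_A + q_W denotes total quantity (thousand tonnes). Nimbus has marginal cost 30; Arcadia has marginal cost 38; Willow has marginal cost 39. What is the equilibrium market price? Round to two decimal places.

58.75

Nimbus's profit: π_N = (128 - 2Q)q_N - (30q_N). Setting ∂π_N/∂q_N = 0: 98 - 4q_N - 2(q_A + q_W) = 0.
Arcadia's profit: π_A = (128 - 2Q)q_A - (38q_A). Setting ∂π_A/∂q_A = 0: 90 - 4q_A - 2(q_N + q_W) = 0.
Willow's first-order condition: 89 - 4q_W - 2(q_N + q_A) = 0.
Summing all 3 equations gives 277 − 8Q = 0, hence Q = 277/8.
Back-substituting: q_N = (98 − 277/4)/2 = 115/8, q_A = (90 − 277/4)/2 = 83/8, q_W = (89 − 277/4)/2 = 79/8.
Total output Q = 277/8, so price P = 128 - 2·(277/8) = 235/4.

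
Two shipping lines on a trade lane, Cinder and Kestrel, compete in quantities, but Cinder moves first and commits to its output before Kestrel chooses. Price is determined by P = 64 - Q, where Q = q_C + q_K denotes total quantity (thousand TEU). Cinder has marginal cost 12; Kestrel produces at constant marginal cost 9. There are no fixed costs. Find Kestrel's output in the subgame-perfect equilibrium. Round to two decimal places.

15.25

Solve by backward induction. Given q_C, the follower Kestrel maximises π_K = (64 - q_C - q_K)q_K - 9q_K.
Setting the follower's marginal profit to zero, 55 - q_C - 2q_K = 0, i.e. q_K = (55 - q_C)/2.
Cinder substitutes q_K(q_C) into its own profit: π_C = q_C(64 - q_C - (55 - q_C)/2) - 12q_C = (73/2 - (1/2)q_C)q_C - 12q_C.
Maximising: ∂π_C/∂q_C = 49/2 - q_C = 0, giving q_C = 49/2.
Then q_K = (55 - 49/2)/2 = 61/4.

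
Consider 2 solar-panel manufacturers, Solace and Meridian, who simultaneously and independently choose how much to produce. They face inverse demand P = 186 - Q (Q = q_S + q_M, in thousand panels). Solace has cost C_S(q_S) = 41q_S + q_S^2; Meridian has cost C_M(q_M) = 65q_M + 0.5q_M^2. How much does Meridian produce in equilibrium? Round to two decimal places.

Solace's profit: π_S = (186 - Q)q_S - (41q_S + q_S²). Setting ∂π_S/∂q_S = 0: 145 - 4q_S - (q_M) = 0.
Meridian's profit: π_M = (186 - Q)q_M - (65q_M + (1/2)q_M²). Setting ∂π_M/∂q_M = 0: 121 - 3q_M - (q_S) = 0.
Best responses: q_S = (145 - q_M)/4, q_M = (121 - q_S)/3.
Solving the pair: q_S = 314/11, q_M = 339/11.

30.82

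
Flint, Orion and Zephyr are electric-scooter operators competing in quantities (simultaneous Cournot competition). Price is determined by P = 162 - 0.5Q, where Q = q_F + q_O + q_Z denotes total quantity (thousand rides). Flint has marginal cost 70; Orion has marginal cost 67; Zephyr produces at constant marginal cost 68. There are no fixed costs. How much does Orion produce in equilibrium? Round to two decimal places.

Flint's profit: π_F = (162 - 0.5Q)q_F - (70q_F). Setting ∂π_F/∂q_F = 0: 92 - q_F - (1/2)(q_O + q_Z) = 0.
Orion's first-order condition: 95 - q_O - (1/2)(q_F + q_Z) = 0.
Zephyr's profit: π_Z = (162 - 0.5Q)q_Z - (68q_Z). Setting ∂π_Z/∂q_Z = 0: 94 - q_Z - (1/2)(q_F + q_O) = 0.
Adding the 3 first-order conditions: 281 − 2Q = 0, so Q = 281/2.
Back-substituting: q_F = (92 − 281/4)/(1/2) = 87/2, q_O = (95 − 281/4)/(1/2) = 99/2, q_Z = (94 − 281/4)/(1/2) = 95/2.

49.50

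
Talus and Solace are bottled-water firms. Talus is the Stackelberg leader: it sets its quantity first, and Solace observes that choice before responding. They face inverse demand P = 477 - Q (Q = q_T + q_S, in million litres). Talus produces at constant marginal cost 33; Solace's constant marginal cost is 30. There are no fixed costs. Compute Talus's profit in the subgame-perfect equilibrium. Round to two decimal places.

Solve by backward induction. Given q_T, the follower Solace maximises π_S = (477 - q_T - q_S)q_S - 30q_S.
Follower FOC: 447 - q_T - 2q_S = 0, so q_S(q_T) = (447 - q_T)/2.
The leader anticipates this reaction. Substituting into P = 477 - Q gives P = 507/2 - (1/2)q_T, so π_T = (507/2 - (1/2)q_T)q_T - 33q_T.
The leader's first-order condition 441/2 - q_T = 0 yields q_T = 441/2.
Then q_S = (447 - 441/2)/2 = 453/4.
Price P = 477 - 1335/4 = 573/4.
Talus's profit: (573/4 - 33)·(441/2) = 24310.1250.

24310.13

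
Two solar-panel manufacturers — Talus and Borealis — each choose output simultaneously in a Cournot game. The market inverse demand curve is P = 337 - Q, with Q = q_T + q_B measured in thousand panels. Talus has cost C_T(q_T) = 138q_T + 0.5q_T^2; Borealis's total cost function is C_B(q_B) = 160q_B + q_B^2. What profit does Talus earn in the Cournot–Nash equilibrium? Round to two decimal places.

4749.93

Talus's profit: π_T = (337 - Q)q_T - (138q_T + (1/2)q_T²). Setting ∂π_T/∂q_T = 0: 199 - 3q_T - (q_B) = 0.
Borealis's first-order condition: 177 - 4q_B - (q_T) = 0.
So q_T = (199 - q_B)/3 and q_B = (177 - q_T)/4.
Substituting one into the other gives q_T = 619/11 and q_B = 332/11.
Price P = 337 - 951/11 = 250.5455.
Talus's profit: 250.5455·(619/11) - 138·(619/11) - (1/2)(619/11)² = 4749.9298.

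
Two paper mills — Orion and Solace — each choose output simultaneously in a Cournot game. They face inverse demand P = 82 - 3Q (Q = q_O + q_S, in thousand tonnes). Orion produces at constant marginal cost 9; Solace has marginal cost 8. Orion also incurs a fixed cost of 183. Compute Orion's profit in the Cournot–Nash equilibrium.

Orion's profit: π_O = (82 - 3Q)q_O - (9q_O). Setting ∂π_O/∂q_O = 0: 73 - 6q_O - 3(q_S) = 0.
Solace's first-order condition: 74 - 6q_S - 3(q_O) = 0.
So q_O = (73 - 3q_S)/6 and q_S = (74 - 3q_O)/6.
Substituting one into the other gives q_O = 8 and q_S = 25/3.
Price P = 82 - 3·(49/3) = 33.
Orion's profit: (33 - 9)·8 - 183 = 9.

9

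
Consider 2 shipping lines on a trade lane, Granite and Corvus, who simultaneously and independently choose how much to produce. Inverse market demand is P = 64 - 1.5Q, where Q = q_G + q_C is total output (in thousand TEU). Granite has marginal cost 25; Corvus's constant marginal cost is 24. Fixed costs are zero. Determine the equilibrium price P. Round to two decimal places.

Granite's profit: π_G = (64 - 1.5Q)q_G - (25q_G). Setting ∂π_G/∂q_G = 0: 39 - 3q_G - (3/2)(q_C) = 0.
Corvus's profit: π_C = (64 - 1.5Q)q_C - (24q_C). Setting ∂π_C/∂q_C = 0: 40 - 3q_C - (3/2)(q_G) = 0.
Best responses: q_G = (39 - (3/2)q_C)/3, q_C = (40 - (3/2)q_G)/3.
Substituting one into the other gives q_G = 76/9 and q_C = 82/9.
Total output Q = 158/9, so price P = 64 - (3/2)·(158/9) = 113/3.

37.67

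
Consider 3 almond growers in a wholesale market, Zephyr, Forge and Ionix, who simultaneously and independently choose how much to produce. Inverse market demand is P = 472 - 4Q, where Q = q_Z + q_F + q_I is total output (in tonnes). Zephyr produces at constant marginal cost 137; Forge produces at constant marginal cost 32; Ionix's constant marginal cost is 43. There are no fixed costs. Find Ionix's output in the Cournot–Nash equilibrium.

Zephyr's profit: π_Z = (472 - 4Q)q_Z - (137q_Z). Setting ∂π_Z/∂q_Z = 0: 335 - 8q_Z - 4(q_F + q_I) = 0.
Forge's first-order condition: 440 - 8q_F - 4(q_Z + q_I) = 0.
Ionix's first-order condition: 429 - 8q_I - 4(q_Z + q_F) = 0.
Adding the 3 conditions: 1204 − 8Q − 8Q = 0, i.e. Q = 301/4.
Back-substituting: q_Z = (335 − 301)/4 = 17/2, q_F = (440 − 301)/4 = 139/4, q_I = (429 − 301)/4 = 32.

32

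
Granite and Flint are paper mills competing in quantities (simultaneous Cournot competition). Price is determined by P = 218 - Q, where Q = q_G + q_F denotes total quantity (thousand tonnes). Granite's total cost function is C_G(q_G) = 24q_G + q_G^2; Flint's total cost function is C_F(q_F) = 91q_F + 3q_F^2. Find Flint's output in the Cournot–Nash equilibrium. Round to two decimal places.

Granite's profit: π_G = (218 - Q)q_G - (24q_G + q_G²). Setting ∂π_G/∂q_G = 0: 194 - 4q_G - (q_F) = 0.
Flint's profit: π_F = (218 - Q)q_F - (91q_F + 3q_F²). Setting ∂π_F/∂q_F = 0: 127 - 8q_F - (q_G) = 0.
Best responses: q_G = (194 - q_F)/4, q_F = (127 - q_G)/8.
Substituting one into the other gives q_G = 1425/31 and q_F = 314/31.

10.13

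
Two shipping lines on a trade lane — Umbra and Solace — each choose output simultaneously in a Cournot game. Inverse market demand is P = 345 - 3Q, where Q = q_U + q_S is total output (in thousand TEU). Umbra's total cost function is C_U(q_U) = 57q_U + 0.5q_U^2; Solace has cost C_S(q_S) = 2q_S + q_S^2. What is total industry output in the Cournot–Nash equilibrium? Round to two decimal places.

Umbra's profit: π_U = (345 - 3Q)q_U - (57q_U + (1/2)q_U²). Setting ∂π_U/∂q_U = 0: 288 - 7q_U - 3(q_S) = 0.
Solace's first-order condition: 343 - 8q_S - 3(q_U) = 0.
Best responses: q_U = (288 - 3q_S)/7, q_S = (343 - 3q_U)/8.
Substituting one into the other gives q_U = 1275/47 and q_S = 1537/47.
Total output Q = 1275/47 + 1537/47 = 59.8298.

59.83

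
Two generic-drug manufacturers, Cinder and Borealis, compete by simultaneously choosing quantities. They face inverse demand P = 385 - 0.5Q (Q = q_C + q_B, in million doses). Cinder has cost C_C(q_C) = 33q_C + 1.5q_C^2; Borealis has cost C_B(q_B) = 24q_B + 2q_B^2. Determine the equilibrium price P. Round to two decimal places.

Cinder's profit: π_C = (385 - 0.5Q)q_C - (33q_C + (3/2)q_C²). Setting ∂π_C/∂q_C = 0: 352 - 4q_C - (1/2)(q_B) = 0.
Borealis's first-order condition: 361 - 5q_B - (1/2)(q_C) = 0.
Rearranging gives the reaction functions q_C = (352 - (1/2)q_B)/4 and q_B = (361 - (1/2)q_C)/5.
Substituting one into the other gives q_C = 79.9747 and q_B = 64.2025.
Total output Q = 144.1772, so price P = 385 - (1/2)·144.1772 = 312.9114.

312.91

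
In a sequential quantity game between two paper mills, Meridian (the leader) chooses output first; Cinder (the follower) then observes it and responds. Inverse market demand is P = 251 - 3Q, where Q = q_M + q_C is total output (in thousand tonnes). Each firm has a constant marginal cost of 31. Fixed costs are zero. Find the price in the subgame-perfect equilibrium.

The follower Cinder best-responds to any q_M: π_C = (251 - 3Q)q_C - 31q_C.
Follower FOC: 220 - 3q_M - 6q_C = 0, so q_C(q_M) = (220 - 3q_M)/6.
The leader anticipates this reaction. Substituting into P = 251 - 3Q gives P = 141 - (3/2)q_M, so π_M = (141 - (3/2)q_M)q_M - 31q_M.
The leader's first-order condition 110 - 3q_M = 0 yields q_M = 110/3.
Then q_C = (220 - 3·(110/3))/6 = 55/3.
Total output Q = 55, so price P = 251 - 3·55 = 86.

86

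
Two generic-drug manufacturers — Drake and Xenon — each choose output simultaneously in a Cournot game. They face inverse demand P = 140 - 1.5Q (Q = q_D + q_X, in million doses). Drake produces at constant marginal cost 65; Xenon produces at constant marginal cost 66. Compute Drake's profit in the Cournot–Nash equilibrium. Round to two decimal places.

Drake's profit: π_D = (140 - 1.5Q)q_D - (65q_D). Setting ∂π_D/∂q_D = 0: 75 - 3q_D - (3/2)(q_X) = 0.
Xenon's profit: π_X = (140 - 1.5Q)q_X - (66q_X). Setting ∂π_X/∂q_X = 0: 74 - 3q_X - (3/2)(q_D) = 0.
Best responses: q_D = (75 - (3/2)q_X)/3, q_X = (74 - (3/2)q_D)/3.
Solving the pair: q_D = 152/9, q_X = 146/9.
Price P = 140 - (3/2)·(298/9) = 271/3.
Drake's profit: (271/3 - 65)·(152/9) = 427.8519.

427.85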